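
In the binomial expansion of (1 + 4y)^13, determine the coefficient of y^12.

The general term is C(13,j)·(1)^j·(4y)^(13-j); the y^12 term has j = 1.
C(13,1) = 13.
Coefficient = C(13,1) · 4^12 = 13 · 16777216 = 218103808.

218103808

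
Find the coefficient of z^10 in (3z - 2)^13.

The general term is C(13,j)·(3z)^j·(-2)^(13-j); the z^10 term has j = 10.
C(13,10) = 286.
Coefficient = C(13,10) · 3^10 · (-2)^3 = 286 · 59049 · (-8) = -135104112.

-135104112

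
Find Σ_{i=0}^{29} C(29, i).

The entries of row 29 sum to 2^29 = 536870912.

536870912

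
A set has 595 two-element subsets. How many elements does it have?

n(n−1)/2 = 595 ⇒ n(n−1) = 1190. Since 35·34 = 1190, n = 35.

35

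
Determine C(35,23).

C(35,23) = C(35,12) by symmetry.
C(35,12) = (35·34·33·32·31·30·29·28·27·26·25·24) / 12! = 399703747322880000 / 479001600 = 834451800.

834451800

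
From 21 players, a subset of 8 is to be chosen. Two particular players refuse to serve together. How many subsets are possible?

176358

All 8-subsets: C(21,8) = 203490. Those containing both fixed elements: C(19,6) = 27132.
203490 − 27132 = 176358.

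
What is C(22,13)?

C(22,13) = C(22,9) by symmetry.
C(22,9) = (22·21·20·19·18·17·16·15·14) / 9! = 180503769600 / 362880 = 497420.

497420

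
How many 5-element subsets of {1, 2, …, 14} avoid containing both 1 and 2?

All 5-subsets: C(14,5) = 2002. Those containing both fixed elements: C(12,3) = 220.
2002 − 220 = 1782.

1782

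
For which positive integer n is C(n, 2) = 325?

n(n−1)/2 = 325 ⇒ n(n−1) = 650. Since 26·25 = 650, n = 26.

26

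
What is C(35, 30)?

324632

C(35,30) = C(35,5) by symmetry.
C(35,5) = (35·34·33·32·31) / 5! = 38955840 / 120 = 324632.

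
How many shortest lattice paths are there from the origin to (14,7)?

Each path is a sequence of 21 steps with 14 rights: C(21,14) = 116280.

116280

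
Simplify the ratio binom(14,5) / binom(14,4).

2

C(n,k+1)/C(n,k) = (n−k)/(k+1) = (14−4)/(4+1) = 10/5 = 2.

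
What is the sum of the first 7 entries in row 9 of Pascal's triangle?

466

1 + 9 + 36 + 84 + 126 + 126 + 84 = 466.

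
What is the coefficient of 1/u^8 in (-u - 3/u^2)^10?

153090

General term: C(10,j)·(-u)^j·(-3/u^2)^(10-j), with u-exponent 1j − 2(10−j) = 3j − 20.
Set 3j − 20 = -8: j = 4.
C(10,4) = 210; (-1)^4 = 1; (-3)^6 = 729.
Coefficient = 210 · 1 · 729 = 153090.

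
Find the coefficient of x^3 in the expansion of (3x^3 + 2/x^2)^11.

General term: C(11,j)·(3x^3)^j·(2/x^2)^(11-j), with x-exponent 3j − 2(11−j) = 5j − 22.
Set 5j − 22 = 3: j = 5.
C(11,5) = 462; 3^5 = 243; 2^6 = 64.
Coefficient = 462 · 243 · 64 = 7185024.

7185024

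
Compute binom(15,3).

C(15,3) = (15·14·13) / 3! = 2730 / 6 = 455.

455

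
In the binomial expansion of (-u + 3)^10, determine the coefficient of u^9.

The general term is C(10,j)·(-u)^j·(3)^(10-j); the u^9 term has j = 9.
C(10,9) = 10.
Coefficient = C(10,9) · (-1)^9 · 3^1 = 10 · (-1) · 3 = -30.

-30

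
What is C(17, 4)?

2380

C(17,4) = (17·16·15·14) / 4! = 57120 / 24 = 2380.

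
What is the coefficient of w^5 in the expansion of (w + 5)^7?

525

The general term is C(7,j)·(w)^j·(5)^(7-j); the w^5 term has j = 5.
C(7,5) = 21.
Coefficient = C(7,5) · 5^2 = 21 · 25 = 525.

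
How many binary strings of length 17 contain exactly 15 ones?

Choose the 15 positions: C(17,15) = 136.

136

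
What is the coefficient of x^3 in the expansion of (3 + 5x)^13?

2111001750

The general term is C(13,j)·(3)^j·(5x)^(13-j); the x^3 term has j = 10.
C(13,10) = 286.
Coefficient = C(13,10) · 3^10 · 5^3 = 286 · 59049 · 125 = 2111001750.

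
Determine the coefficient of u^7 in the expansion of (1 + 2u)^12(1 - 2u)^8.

Coefficient of u^7 = Σ_{j} C(12,j)·2^j·C(8,7-j)·(-2)^(7-j) for j from 0 to 7.
= (-1024) + 43008 + (-473088) + 1971200 + (-3548160) + 2838528 + (-946176) + 101376 = -14336.

-14336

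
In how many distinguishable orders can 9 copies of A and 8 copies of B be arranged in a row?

Choose positions for the A's: C(17,9) = 24310.

24310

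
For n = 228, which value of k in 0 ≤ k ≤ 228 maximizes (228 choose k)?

114

C(228,k) is maximized at k = 228/2 = 114.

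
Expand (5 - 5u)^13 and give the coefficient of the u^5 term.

-1571044921875

The general term is C(13,j)·(5)^j·(-5u)^(13-j); the u^5 term has j = 8.
C(13,8) = 1287.
Coefficient = C(13,8) · 5^8 · (-5)^5 = 1287 · 390625 · (-3125) = -1571044921875.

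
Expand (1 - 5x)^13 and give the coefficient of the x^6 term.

26812500

The general term is C(13,j)·(1)^j·(-5x)^(13-j); the x^6 term has j = 7.
C(13,7) = 1716.
Coefficient = C(13,7) · (-5)^6 = 1716 · 15625 = 26812500.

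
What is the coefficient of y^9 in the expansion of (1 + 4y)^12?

57671680

The general term is C(12,j)·(1)^j·(4y)^(12-j); the y^9 term has j = 3.
C(12,3) = 220.
Coefficient = C(12,3) · 4^9 = 220 · 262144 = 57671680.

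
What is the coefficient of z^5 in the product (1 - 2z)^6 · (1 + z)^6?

Coefficient of z^5 = Σ_{j} C(6,j)·(-2)^j·C(6,5-j)·1^(5-j) for j from 0 to 5.
= 6 + (-180) + 1200 + (-2400) + 1440 + (-192) = -126.

-126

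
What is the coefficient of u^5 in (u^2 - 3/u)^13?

General term: C(13,j)·(u^2)^j·(-3/u)^(13-j), with u-exponent 2j − 1(13−j) = 3j − 13.
Set 3j − 13 = 5: j = 6.
C(13,6) = 1716; 1^6 = 1; (-3)^7 = -2187.
Coefficient = 1716 · 1 · (-2187) = -3752892.

-3752892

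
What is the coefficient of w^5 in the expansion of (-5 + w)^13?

The general term is C(13,j)·(-5)^j·(w)^(13-j); the w^5 term has j = 8.
C(13,8) = 1287.
Coefficient = C(13,8) · (-5)^8 = 1287 · 390625 = 502734375.

502734375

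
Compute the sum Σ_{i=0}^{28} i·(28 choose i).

3758096384

Differentiating (1+x)^28 and setting x=1: Σ i·C(28,i) = 28·2^27 = 3758096384.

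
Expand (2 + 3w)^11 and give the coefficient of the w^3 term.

The general term is C(11,j)·(2)^j·(3w)^(11-j); the w^3 term has j = 8.
C(11,8) = 165.
Coefficient = C(11,8) · 2^8 · 3^3 = 165 · 256 · 27 = 1140480.

1140480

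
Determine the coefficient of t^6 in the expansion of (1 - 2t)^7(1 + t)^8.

Coefficient of t^6 = Σ_{j} C(7,j)·(-2)^j·C(8,6-j)·1^(6-j) for j from 0 to 6.
= 28 + (-784) + 5880 + (-15680) + 15680 + (-5376) + 448 = 196.

196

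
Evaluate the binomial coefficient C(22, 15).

C(22,15) = C(22,7) by symmetry.
C(22,7) = (22·21·20·19·18·17·16) / 7! = 859541760 / 5040 = 170544.

170544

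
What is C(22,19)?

1540

C(22,19) = C(22,3) by symmetry.
C(22,3) = (22·21·20) / 3! = 9240 / 6 = 1540.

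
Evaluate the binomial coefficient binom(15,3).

455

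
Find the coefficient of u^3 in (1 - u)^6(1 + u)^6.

Coefficient of u^3 = Σ_{j} C(6,j)·(-1)^j·C(6,3-j)·1^(3-j) for j from 0 to 3.
= 20 + (-90) + 90 + (-20) = 0.

0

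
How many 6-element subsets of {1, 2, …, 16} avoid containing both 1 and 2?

All 6-subsets: C(16,6) = 8008. Those containing both fixed elements: C(14,4) = 1001.
8008 − 1001 = 7007.

7007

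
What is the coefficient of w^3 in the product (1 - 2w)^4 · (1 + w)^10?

-32

Coefficient of w^3 = Σ_{j} C(4,j)·(-2)^j·C(10,3-j)·1^(3-j) for j from 0 to 3.
= 120 + (-360) + 240 + (-32) = -32.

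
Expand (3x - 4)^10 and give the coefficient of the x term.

The general term is C(10,j)·(3x)^j·(-4)^(10-j); the x^1 term has j = 1.
C(10,1) = 10.
Coefficient = C(10,1) · 3^1 · (-4)^9 = 10 · 3 · (-262144) = -7864320.

-7864320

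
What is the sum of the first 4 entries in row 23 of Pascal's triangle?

2048

1 + 23 + 253 + 1771 = 2048.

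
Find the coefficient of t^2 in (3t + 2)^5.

The general term is C(5,j)·(3t)^j·(2)^(5-j); the t^2 term has j = 2.
C(5,2) = 10.
Coefficient = C(5,2) · 3^2 · 2^3 = 10 · 9 · 8 = 720.

720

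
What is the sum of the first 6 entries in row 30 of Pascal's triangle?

1 + 30 + 435 + 4060 + 27405 + 142506 = 174437.

174437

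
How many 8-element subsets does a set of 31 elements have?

7888725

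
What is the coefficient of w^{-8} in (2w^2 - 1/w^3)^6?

General term: C(6,j)·(2w^2)^j·(-1/w^3)^(6-j), with w-exponent 2j − 3(6−j) = 5j − 18.
Set 5j − 18 = -8: j = 2.
C(6,2) = 15; 2^2 = 4; (-1)^4 = 1.
Coefficient = 15 · 4 · 1 = 60.

60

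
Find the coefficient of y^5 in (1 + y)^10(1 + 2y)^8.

Coefficient of y^5 = Σ_{j} C(10,j)·1^j·C(8,5-j)·2^(5-j) for j from 0 to 5.
= 1792 + 11200 + 20160 + 13440 + 3360 + 252 = 50204.

50204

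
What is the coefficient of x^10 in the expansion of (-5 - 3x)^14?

The general term is C(14,j)·(-5)^j·(-3x)^(14-j); the x^10 term has j = 4.
C(14,4) = 1001.
Coefficient = C(14,4) · (-5)^4 · (-3)^10 = 1001 · 625 · 59049 = 36942530625.

36942530625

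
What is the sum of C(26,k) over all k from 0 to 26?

The entries of row 26 sum to 2^26 = 67108864.

67108864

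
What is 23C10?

C(23,10) = (23·22·21·20·19·18·17·16·15·14) / 10! = 4151586700800 / 3628800 = 1144066.

1144066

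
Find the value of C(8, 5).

C(8,5) = C(8,3) by symmetry.
C(8,3) = (8·7·6) / 3! = 336 / 6 = 56.

56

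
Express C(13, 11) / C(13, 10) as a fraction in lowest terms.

C(n,k+1)/C(n,k) = (n−k)/(k+1) = (13−10)/(10+1) = 3/11.

3/11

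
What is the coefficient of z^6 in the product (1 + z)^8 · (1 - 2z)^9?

1036

Coefficient of z^6 = Σ_{j} C(8,j)·1^j·C(9,6-j)·(-2)^(6-j) for j from 0 to 6.
= 5376 + (-32256) + 56448 + (-37632) + 10080 + (-1008) + 28 = 1036.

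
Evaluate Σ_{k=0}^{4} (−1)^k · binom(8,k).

The partial alternating sum Σ_{k=0}^{4} (−1)^k C(8,k) = (−1)^4 C(7,4) = 35.

35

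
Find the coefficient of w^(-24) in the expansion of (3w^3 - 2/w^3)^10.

General term: C(10,j)·(3w^3)^j·(-2/w^3)^(10-j), with w-exponent 3j − 3(10−j) = 6j − 30.
Set 6j − 30 = -24: j = 1.
C(10,1) = 10; 3^1 = 3; (-2)^9 = -512.
Coefficient = 10 · 3 · (-512) = -15360.

-15360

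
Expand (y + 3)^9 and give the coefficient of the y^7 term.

324

The general term is C(9,j)·(y)^j·(3)^(9-j); the y^7 term has j = 7.
C(9,7) = 36.
Coefficient = C(9,7) · 3^2 = 36 · 9 = 324.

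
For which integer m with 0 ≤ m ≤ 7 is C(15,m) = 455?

3

C(15,m) increases on 0 ≤ m ≤ 7. C(15,2) = 105 and C(15,3) = 455, so m = 3.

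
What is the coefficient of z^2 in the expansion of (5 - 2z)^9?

The general term is C(9,j)·(5)^j·(-2z)^(9-j); the z^2 term has j = 7.
C(9,7) = 36.
Coefficient = C(9,7) · 5^7 · (-2)^2 = 36 · 78125 · 4 = 11250000.

11250000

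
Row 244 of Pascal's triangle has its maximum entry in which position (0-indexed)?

C(244,i) is maximized at i = 244/2 = 122.

122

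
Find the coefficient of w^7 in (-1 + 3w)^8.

The general term is C(8,j)·(-1)^j·(3w)^(8-j); the w^7 term has j = 1.
C(8,1) = 8.
Coefficient = C(8,1) · (-1)^1 · 3^7 = 8 · (-1) · 2187 = -17496.

-17496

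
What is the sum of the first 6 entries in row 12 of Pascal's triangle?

1586

1 + 12 + 66 + 220 + 495 + 792 = 1586.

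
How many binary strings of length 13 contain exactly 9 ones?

Choose the 9 positions: C(13,9) = 715.

715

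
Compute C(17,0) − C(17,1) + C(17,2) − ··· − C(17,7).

-11440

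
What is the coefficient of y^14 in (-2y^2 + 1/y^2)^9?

General term: C(9,j)·(-2y^2)^j·(1/y^2)^(9-j), with y-exponent 2j − 2(9−j) = 4j − 18.
Set 4j − 18 = 14: j = 8.
C(9,8) = 9; (-2)^8 = 256; 1^1 = 1.
Coefficient = 9 · 256 · 1 = 2304.

2304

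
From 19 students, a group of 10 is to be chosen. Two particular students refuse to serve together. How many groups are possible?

68068

All 10-subsets: C(19,10) = 92378. Those containing both fixed elements: C(17,8) = 24310.
92378 − 24310 = 68068.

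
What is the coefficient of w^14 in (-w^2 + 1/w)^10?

General term: C(10,j)·(-w^2)^j·(1/w)^(10-j), with w-exponent 2j − 1(10−j) = 3j − 10.
Set 3j − 10 = 14: j = 8.
C(10,8) = 45; (-1)^8 = 1; 1^2 = 1.
Coefficient = 45 · 1 · 1 = 45.

45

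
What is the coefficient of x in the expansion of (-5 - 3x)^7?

The general term is C(7,j)·(-5)^j·(-3x)^(7-j); the x^1 term has j = 6.
C(7,6) = 7.
Coefficient = C(7,6) · (-5)^6 · (-3)^1 = 7 · 15625 · (-3) = -328125.

-328125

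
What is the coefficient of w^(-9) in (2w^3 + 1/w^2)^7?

14

General term: C(7,j)·(2w^3)^j·(1/w^2)^(7-j), with w-exponent 3j − 2(7−j) = 5j − 14.
Set 5j − 14 = -9: j = 1.
C(7,1) = 7; 2^1 = 2; 1^6 = 1.
Coefficient = 7 · 2 · 1 = 14.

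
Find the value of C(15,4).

C(15,4) = (15·14·13·12) / 4! = 32760 / 24 = 1365.

1365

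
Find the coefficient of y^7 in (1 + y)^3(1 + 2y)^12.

Coefficient of y^7 = Σ_{j} C(3,j)·1^j·C(12,7-j)·2^(7-j) for j from 0 to 3.
= 101376 + 177408 + 76032 + 7920 = 362736.

362736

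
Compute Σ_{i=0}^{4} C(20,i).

6196

1 + 20 + 190 + 1140 + 4845 = 6196.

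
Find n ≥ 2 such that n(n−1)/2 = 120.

n(n−1)/2 = 120 ⇒ n(n−1) = 240. Since 16·15 = 240, n = 16.

16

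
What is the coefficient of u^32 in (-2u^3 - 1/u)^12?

24576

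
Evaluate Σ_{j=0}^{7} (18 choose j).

63004

1 + 18 + 153 + 816 + 3060 + 8568 + 18564 + 31824 = 63004.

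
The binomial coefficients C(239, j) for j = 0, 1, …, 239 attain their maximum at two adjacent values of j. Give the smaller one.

119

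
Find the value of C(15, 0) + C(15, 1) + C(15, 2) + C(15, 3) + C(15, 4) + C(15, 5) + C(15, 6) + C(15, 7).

1 + 15 + 105 + 455 + 1365 + 3003 + 5005 + 6435 = 16384.

16384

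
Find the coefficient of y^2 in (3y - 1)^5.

-90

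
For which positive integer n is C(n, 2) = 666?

37

n(n−1)/2 = 666 ⇒ n(n−1) = 1332. Since 37·36 = 1332, n = 37.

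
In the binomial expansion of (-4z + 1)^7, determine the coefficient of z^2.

336

The general term is C(7,j)·(-4z)^j·(1)^(7-j); the z^2 term has j = 2.
C(7,2) = 21.
Coefficient = C(7,2) · (-4)^2 = 21 · 16 = 336.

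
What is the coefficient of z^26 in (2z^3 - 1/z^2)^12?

General term: C(12,j)·(2z^3)^j·(-1/z^2)^(12-j), with z-exponent 3j − 2(12−j) = 5j − 24.
Set 5j − 24 = 26: j = 10.
C(12,10) = 66; 2^10 = 1024; (-1)^2 = 1.
Coefficient = 66 · 1024 · 1 = 67584.

67584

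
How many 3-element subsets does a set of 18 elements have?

816

C(18,3) = (18·17·16) / 3! = 4896 / 6 = 816.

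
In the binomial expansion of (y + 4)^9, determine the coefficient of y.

589824

The general term is C(9,j)·(y)^j·(4)^(9-j); the y^1 term has j = 1.
C(9,1) = 9.
Coefficient = C(9,1) · 4^8 = 9 · 65536 = 589824.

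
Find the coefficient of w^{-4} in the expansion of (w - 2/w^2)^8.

General term: C(8,j)·(w)^j·(-2/w^2)^(8-j), with w-exponent 1j − 2(8−j) = 3j − 16.
Set 3j − 16 = -4: j = 4.
C(8,4) = 70; 1^4 = 1; (-2)^4 = 16.
Coefficient = 70 · 1 · 16 = 1120.

1120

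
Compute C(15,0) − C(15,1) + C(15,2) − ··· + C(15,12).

The partial alternating sum Σ_{k=0}^{12} (−1)^k C(15,k) = (−1)^12 C(14,12) = 91.

91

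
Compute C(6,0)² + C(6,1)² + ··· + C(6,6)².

924

By Vandermonde's identity, Σ C(6,j)² = C(12,6) = 924.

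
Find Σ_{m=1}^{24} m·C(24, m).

Differentiating (1+x)^24 and setting x=1: Σ m·C(24,m) = 24·2^23 = 201326592.

201326592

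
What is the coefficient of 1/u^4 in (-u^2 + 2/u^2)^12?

-101376

General term: C(12,j)·(-u^2)^j·(2/u^2)^(12-j), with u-exponent 2j − 2(12−j) = 4j − 24.
Set 4j − 24 = -4: j = 5.
C(12,5) = 792; (-1)^5 = -1; 2^7 = 128.
Coefficient = 792 · (-1) · 128 = -101376.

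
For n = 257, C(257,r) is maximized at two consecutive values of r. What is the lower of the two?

For odd n = 257, C(257,r) peaks at r = (n−1)/2 and (n+1)/2; the lower is 128.

128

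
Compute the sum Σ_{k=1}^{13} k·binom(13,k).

53248

Since k·C(13,k) = 13·C(12,k−1), the sum is 13·2^12 = 13·4096 = 53248.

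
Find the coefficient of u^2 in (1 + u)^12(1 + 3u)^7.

507

Coefficient of u^2 = Σ_{j} C(12,j)·1^j·C(7,2-j)·3^(2-j) for j from 0 to 2.
= 189 + 252 + 66 = 507.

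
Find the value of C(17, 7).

C(17,7) = (17·16·15·14·13·12·11) / 7! = 98017920 / 5040 = 19448.

19448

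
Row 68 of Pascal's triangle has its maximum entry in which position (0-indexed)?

34

C(68,j) is maximized at j = 68/2 = 34.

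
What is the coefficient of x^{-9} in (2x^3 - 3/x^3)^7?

-20412

General term: C(7,j)·(2x^3)^j·(-3/x^3)^(7-j), with x-exponent 3j − 3(7−j) = 6j − 21.
Set 6j − 21 = -9: j = 2.
C(7,2) = 21; 2^2 = 4; (-3)^5 = -243.
Coefficient = 21 · 4 · (-243) = -20412.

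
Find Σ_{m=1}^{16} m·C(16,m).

Since m·C(16,m) = 16·C(15,m−1), the sum is 16·2^15 = 16·32768 = 524288.

524288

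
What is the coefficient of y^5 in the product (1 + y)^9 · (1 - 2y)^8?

-322

Coefficient of y^5 = Σ_{j} C(9,j)·1^j·C(8,5-j)·(-2)^(5-j) for j from 0 to 5.
= (-1792) + 10080 + (-16128) + 9408 + (-2016) + 126 = -322.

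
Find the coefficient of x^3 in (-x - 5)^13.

-2792968750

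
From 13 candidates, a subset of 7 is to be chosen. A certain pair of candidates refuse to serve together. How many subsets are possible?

1254

All 7-subsets: C(13,7) = 1716. Those containing both fixed elements: C(11,5) = 462.
1716 − 462 = 1254.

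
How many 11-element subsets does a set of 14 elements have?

C(14,11) = C(14,3) by symmetry.
C(14,3) = (14·13·12) / 3! = 2184 / 6 = 364.

364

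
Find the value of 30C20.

30045015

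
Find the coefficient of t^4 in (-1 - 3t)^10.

17010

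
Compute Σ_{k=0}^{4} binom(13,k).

1093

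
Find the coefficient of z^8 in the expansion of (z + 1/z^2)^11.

General term: C(11,j)·(z)^j·(1/z^2)^(11-j), with z-exponent 1j − 2(11−j) = 3j − 22.
Set 3j − 22 = 8: j = 10.
C(11,10) = 11; 1^10 = 1; 1^1 = 1.
Coefficient = 11 · 1 · 1 = 11.

11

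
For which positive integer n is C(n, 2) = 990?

45

n(n−1)/2 = 990 ⇒ n(n−1) = 1980. Since 45·44 = 1980, n = 45.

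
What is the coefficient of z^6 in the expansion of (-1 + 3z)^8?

The general term is C(8,j)·(-1)^j·(3z)^(8-j); the z^6 term has j = 2.
C(8,2) = 28.
Coefficient = C(8,2) · 3^6 = 28 · 729 = 20412.

20412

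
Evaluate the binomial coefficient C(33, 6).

1107568

C(33,6) = (33·32·31·30·29·28) / 6! = 797448960 / 720 = 1107568.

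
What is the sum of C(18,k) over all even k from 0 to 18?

131072

Even-k terms of row 18 sum to 2^17 = 131072.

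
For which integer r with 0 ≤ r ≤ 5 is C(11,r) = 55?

2

C(11,r) increases on 0 ≤ r ≤ 5. C(11,1) = 11 and C(11,2) = 55, so r = 2.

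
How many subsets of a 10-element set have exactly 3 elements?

120

Choose the 3 positions: C(10,3) = 120.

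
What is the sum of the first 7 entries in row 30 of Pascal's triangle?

1 + 30 + 435 + 4060 + 27405 + 142506 + 593775 = 768212.

768212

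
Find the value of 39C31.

C(39,31) = C(39,8) by symmetry.
C(39,8) = (39·38·37·36·35·34·33·32) / 8! = 2480637519360 / 40320 = 61523748.

61523748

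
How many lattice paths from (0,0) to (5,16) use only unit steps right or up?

20349

Each path is a sequence of 21 steps with 5 rights: C(21,5) = 20349.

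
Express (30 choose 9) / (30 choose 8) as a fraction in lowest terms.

C(n,k+1)/C(n,k) = (n−k)/(k+1) = (30−8)/(8+1) = 22/9.

22/9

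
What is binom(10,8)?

45

C(10,8) = C(10,2) by symmetry.
C(10,2) = (10·9) / 2! = 90 / 2 = 45.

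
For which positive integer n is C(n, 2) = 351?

n(n−1)/2 = 351 ⇒ n(n−1) = 702. Since 27·26 = 702, n = 27.

27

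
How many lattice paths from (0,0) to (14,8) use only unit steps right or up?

319770

Each path is a sequence of 22 steps with 14 rights: C(22,14) = 319770.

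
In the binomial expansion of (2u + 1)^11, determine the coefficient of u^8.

42240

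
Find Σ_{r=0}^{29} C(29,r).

536870912

Setting x = 1 in (1+x)^29 gives Σ C(29,r) = 2^29 = 536870912.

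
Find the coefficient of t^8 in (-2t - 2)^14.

The general term is C(14,j)·(-2t)^j·(-2)^(14-j); the t^8 term has j = 8.
C(14,8) = 3003.
Coefficient = C(14,8) · (-2)^8 · (-2)^6 = 3003 · 256 · 64 = 49201152.

49201152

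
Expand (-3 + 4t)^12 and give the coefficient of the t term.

-8503056

The general term is C(12,j)·(-3)^j·(4t)^(12-j); the t^1 term has j = 11.
C(12,11) = 12.
Coefficient = C(12,11) · (-3)^11 · 4^1 = 12 · (-177147) · 4 = -8503056.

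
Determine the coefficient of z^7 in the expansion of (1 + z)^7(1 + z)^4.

Coefficient of z^7 = Σ_{j} C(7,j)·C(4,7-j) for j from 3 to 7.
= 35 + 140 + 126 + 28 + 1 = 330.

330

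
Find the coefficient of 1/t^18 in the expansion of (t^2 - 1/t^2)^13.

-78

General term: C(13,j)·(t^2)^j·(-1/t^2)^(13-j), with t-exponent 2j − 2(13−j) = 4j − 26.
Set 4j − 26 = -18: j = 2.
C(13,2) = 78; 1^2 = 1; (-1)^11 = -1.
Coefficient = 78 · 1 · (-1) = -78.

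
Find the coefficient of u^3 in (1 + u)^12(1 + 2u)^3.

768

Coefficient of u^3 = Σ_{j} C(12,j)·1^j·C(3,3-j)·2^(3-j) for j from 0 to 3.
= 8 + 144 + 396 + 220 = 768.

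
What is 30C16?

145422675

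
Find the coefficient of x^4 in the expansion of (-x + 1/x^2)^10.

General term: C(10,j)·(-x)^j·(1/x^2)^(10-j), with x-exponent 1j − 2(10−j) = 3j − 20.
Set 3j − 20 = 4: j = 8.
C(10,8) = 45; (-1)^8 = 1; 1^2 = 1.
Coefficient = 45 · 1 · 1 = 45.

45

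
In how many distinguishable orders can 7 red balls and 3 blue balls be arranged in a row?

Choose positions for the red balls: C(10,7) = 120.

120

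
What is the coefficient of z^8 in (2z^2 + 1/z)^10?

13440

General term: C(10,j)·(2z^2)^j·(1/z)^(10-j), with z-exponent 2j − 1(10−j) = 3j − 10.
Set 3j − 10 = 8: j = 6.
C(10,6) = 210; 2^6 = 64; 1^4 = 1.
Coefficient = 210 · 64 · 1 = 13440.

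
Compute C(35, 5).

C(35,5) = (35·34·33·32·31) / 5! = 38955840 / 120 = 324632.

324632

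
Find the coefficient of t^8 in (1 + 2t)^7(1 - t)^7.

Coefficient of t^8 = Σ_{j} C(7,j)·2^j·C(7,8-j)·(-1)^(8-j) for j from 1 to 7.
= (-14) + 588 + (-5880) + 19600 + (-23520) + 9408 + (-896) = -714.

-714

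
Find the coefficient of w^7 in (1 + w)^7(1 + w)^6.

1716

(1 + w)^7(1 + w)^6 = (1 + w)^13, so the coefficient of w^7 is C(13,7)·1^7 = 1716·1 = 1716.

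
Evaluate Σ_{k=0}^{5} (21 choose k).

27896

1 + 21 + 210 + 1330 + 5985 + 20349 = 27896.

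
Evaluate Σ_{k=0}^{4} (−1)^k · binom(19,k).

The partial alternating sum Σ_{k=0}^{4} (−1)^k C(19,k) = (−1)^4 C(18,4) = 3060.

3060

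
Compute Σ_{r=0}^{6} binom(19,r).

43796

1 + 19 + 171 + 969 + 3876 + 11628 + 27132 = 43796.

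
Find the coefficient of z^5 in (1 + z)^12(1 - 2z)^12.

Coefficient of z^5 = Σ_{j} C(12,j)·1^j·C(12,5-j)·(-2)^(5-j) for j from 0 to 5.
= (-25344) + 95040 + (-116160) + 58080 + (-11880) + 792 = 528.

528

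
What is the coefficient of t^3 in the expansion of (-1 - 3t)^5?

-270

The general term is C(5,j)·(-1)^j·(-3t)^(5-j); the t^3 term has j = 2.
C(5,2) = 10.
Coefficient = C(5,2) · (-3)^3 = 10 · (-27) = -270.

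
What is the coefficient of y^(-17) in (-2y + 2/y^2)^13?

General term: C(13,j)·(-2y)^j·(2/y^2)^(13-j), with y-exponent 1j − 2(13−j) = 3j − 26.
Set 3j − 26 = -17: j = 3.
C(13,3) = 286; (-2)^3 = -8; 2^10 = 1024.
Coefficient = 286 · (-8) · 1024 = -2342912.

-2342912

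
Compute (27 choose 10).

8436285

C(27,10) = (27·26·25·24·23·22·21·20·19·18) / 10! = 30613591008000 / 3628800 = 8436285.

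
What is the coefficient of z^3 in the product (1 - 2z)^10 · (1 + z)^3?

-479

Coefficient of z^3 = Σ_{j} C(10,j)·(-2)^j·C(3,3-j)·1^(3-j) for j from 0 to 3.
= 1 + (-60) + 540 + (-960) = -479.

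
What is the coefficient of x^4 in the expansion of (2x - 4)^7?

The general term is C(7,j)·(2x)^j·(-4)^(7-j); the x^4 term has j = 4.
C(7,4) = 35.
Coefficient = C(7,4) · 2^4 · (-4)^3 = 35 · 16 · (-64) = -35840.

-35840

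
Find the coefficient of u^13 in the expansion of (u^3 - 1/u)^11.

General term: C(11,j)·(u^3)^j·(-1/u)^(11-j), with u-exponent 3j − 1(11−j) = 4j − 11.
Set 4j − 11 = 13: j = 6.
C(11,6) = 462; 1^6 = 1; (-1)^5 = -1.
Coefficient = 462 · 1 · (-1) = -462.

-462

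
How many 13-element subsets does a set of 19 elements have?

27132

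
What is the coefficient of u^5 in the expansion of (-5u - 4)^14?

The general term is C(14,j)·(-5u)^j·(-4)^(14-j); the u^5 term has j = 5.
C(14,5) = 2002.
Coefficient = C(14,5) · (-5)^5 · (-4)^9 = 2002 · (-3125) · (-262144) = 1640038400000.

1640038400000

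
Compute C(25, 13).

5200300

C(25,13) = C(25,12) by symmetry.
C(25,12) = (25·24·23·22·21·20·19·18·17·16·15·14) / 12! = 2490952020480000 / 479001600 = 5200300.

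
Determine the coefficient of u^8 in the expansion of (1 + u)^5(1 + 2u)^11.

724680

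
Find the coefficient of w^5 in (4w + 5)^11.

7392000000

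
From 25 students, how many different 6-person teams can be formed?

This is C(25,6) = 177100.

177100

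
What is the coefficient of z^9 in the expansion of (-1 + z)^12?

-220

The general term is C(12,j)·(-1)^j·(z)^(12-j); the z^9 term has j = 3.
C(12,3) = 220.
Coefficient = C(12,3) · (-1)^3 = 220 · (-1) = -220.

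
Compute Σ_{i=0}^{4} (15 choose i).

1 + 15 + 105 + 455 + 1365 = 1941.

1941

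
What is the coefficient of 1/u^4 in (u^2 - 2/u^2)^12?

General term: C(12,j)·(u^2)^j·(-2/u^2)^(12-j), with u-exponent 2j − 2(12−j) = 4j − 24.
Set 4j − 24 = -4: j = 5.
C(12,5) = 792; 1^5 = 1; (-2)^7 = -128.
Coefficient = 792 · 1 · (-128) = -101376.

-101376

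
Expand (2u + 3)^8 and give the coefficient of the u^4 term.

The general term is C(8,j)·(2u)^j·(3)^(8-j); the u^4 term has j = 4.
C(8,4) = 70.
Coefficient = C(8,4) · 2^4 · 3^4 = 70 · 16 · 81 = 90720.

90720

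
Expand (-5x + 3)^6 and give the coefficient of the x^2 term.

30375

The general term is C(6,j)·(-5x)^j·(3)^(6-j); the x^2 term has j = 2.
C(6,2) = 15.
Coefficient = C(6,2) · (-5)^2 · 3^4 = 15 · 25 · 81 = 30375.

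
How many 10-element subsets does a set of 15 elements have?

C(15,10) = C(15,5) by symmetry.
C(15,5) = (15·14·13·12·11) / 5! = 360360 / 120 = 3003.

3003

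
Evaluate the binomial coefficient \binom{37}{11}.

854992152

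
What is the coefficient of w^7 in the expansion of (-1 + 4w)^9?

589824

The general term is C(9,j)·(-1)^j·(4w)^(9-j); the w^7 term has j = 2.
C(9,2) = 36.
Coefficient = C(9,2) · 4^7 = 36 · 16384 = 589824.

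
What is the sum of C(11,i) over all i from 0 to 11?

2048

Setting x = 1 in (1+x)^11 gives Σ C(11,i) = 2^11 = 2048.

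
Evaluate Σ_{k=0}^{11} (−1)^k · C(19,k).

-31824

The partial alternating sum Σ_{k=0}^{11} (−1)^k C(19,k) = (−1)^11 C(18,11) = -31824.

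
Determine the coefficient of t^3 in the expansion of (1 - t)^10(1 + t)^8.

Coefficient of t^3 = Σ_{j} C(10,j)·(-1)^j·C(8,3-j)·1^(3-j) for j from 0 to 3.
= 56 + (-280) + 360 + (-120) = 16.

16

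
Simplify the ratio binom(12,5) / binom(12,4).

8/5

C(n,k+1)/C(n,k) = (n−k)/(k+1) = (12−4)/(4+1) = 8/5.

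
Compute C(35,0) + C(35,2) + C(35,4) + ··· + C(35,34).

17179869184

Half of (1+1)^35 + (1−1)^35 gives the even-index sum: 2^34 = 17179869184.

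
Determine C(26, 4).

14950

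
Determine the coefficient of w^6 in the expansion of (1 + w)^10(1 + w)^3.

Coefficient of w^6 = Σ_{j} C(10,j)·C(3,6-j) for j from 3 to 6.
= 120 + 630 + 756 + 210 = 1716.

1716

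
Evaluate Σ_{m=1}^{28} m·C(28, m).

3758096384

Since m·C(28,m) = 28·C(27,m−1), the sum is 28·2^27 = 28·134217728 = 3758096384.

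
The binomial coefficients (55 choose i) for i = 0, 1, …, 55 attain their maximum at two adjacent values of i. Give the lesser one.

27

For odd n = 55, C(55,i) peaks at i = (n−1)/2 and (n+1)/2; the lesser is 27.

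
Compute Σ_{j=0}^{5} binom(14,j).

3473

1 + 14 + 91 + 364 + 1001 + 2002 = 3473.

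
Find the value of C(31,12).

141120525

C(31,12) = (31·30·29·28·27·26·25·24·23·22·21·20) / 12! = 67596957267840000 / 479001600 = 141120525.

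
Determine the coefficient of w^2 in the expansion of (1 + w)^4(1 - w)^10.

Coefficient of w^2 = Σ_{j} C(4,j)·1^j·C(10,2-j)·(-1)^(2-j) for j from 0 to 2.
= 45 + (-40) + 6 = 11.

11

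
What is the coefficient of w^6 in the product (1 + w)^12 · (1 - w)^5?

32

Coefficient of w^6 = Σ_{j} C(12,j)·1^j·C(5,6-j)·(-1)^(6-j) for j from 1 to 6.
= (-12) + 330 + (-2200) + 4950 + (-3960) + 924 = 32.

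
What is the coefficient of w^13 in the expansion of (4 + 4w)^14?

The general term is C(14,j)·(4)^j·(4w)^(14-j); the w^13 term has j = 1.
C(14,1) = 14.
Coefficient = C(14,1) · 4^1 · 4^13 = 14 · 4 · 67108864 = 3758096384.

3758096384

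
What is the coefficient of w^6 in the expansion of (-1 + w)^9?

The general term is C(9,j)·(-1)^j·(w)^(9-j); the w^6 term has j = 3.
C(9,3) = 84.
Coefficient = C(9,3) · (-1)^3 = 84 · (-1) = -84.

-84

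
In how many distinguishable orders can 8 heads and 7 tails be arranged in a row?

Choose positions for the heads: C(15,8) = 6435.

6435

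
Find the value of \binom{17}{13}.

2380

C(17,13) = C(17,4) by symmetry.
C(17,4) = (17·16·15·14) / 4! = 57120 / 24 = 2380.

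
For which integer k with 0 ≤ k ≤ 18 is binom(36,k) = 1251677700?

12

C(36,k) increases on 0 ≤ k ≤ 18. C(36,11) = 600805296 and C(36,12) = 1251677700, so k = 12.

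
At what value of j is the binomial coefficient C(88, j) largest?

44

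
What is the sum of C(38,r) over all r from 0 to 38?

274877906944

Setting x = 1 in (1+x)^38 gives Σ C(38,r) = 2^38 = 274877906944.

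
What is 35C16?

4059928950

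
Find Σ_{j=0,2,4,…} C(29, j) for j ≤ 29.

268435456

Half of (1+1)^29 + (1−1)^29 gives the even-index sum: 2^28 = 268435456.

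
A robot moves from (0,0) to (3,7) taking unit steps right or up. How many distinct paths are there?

120

Each path is a sequence of 10 steps with 3 rights: C(10,3) = 120.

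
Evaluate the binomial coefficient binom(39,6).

3262623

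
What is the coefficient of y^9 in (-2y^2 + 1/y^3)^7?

General term: C(7,j)·(-2y^2)^j·(1/y^3)^(7-j), with y-exponent 2j − 3(7−j) = 5j − 21.
Set 5j − 21 = 9: j = 6.
C(7,6) = 7; (-2)^6 = 64; 1^1 = 1.
Coefficient = 7 · 64 · 1 = 448.

448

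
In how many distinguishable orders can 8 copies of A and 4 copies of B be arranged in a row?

Choose positions for the A's: C(12,8) = 495.

495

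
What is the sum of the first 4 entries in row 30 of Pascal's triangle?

4526

1 + 30 + 435 + 4060 = 4526.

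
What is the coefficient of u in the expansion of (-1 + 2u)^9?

18

The general term is C(9,j)·(-1)^j·(2u)^(9-j); the u^1 term has j = 8.
C(9,8) = 9.
Coefficient = C(9,8) · 2^1 = 9 · 2 = 18.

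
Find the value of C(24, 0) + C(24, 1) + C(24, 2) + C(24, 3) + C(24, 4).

1 + 24 + 276 + 2024 + 10626 = 12951.

12951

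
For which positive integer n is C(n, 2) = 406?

n(n−1)/2 = 406 ⇒ n(n−1) = 812. Since 29·28 = 812, n = 29.

29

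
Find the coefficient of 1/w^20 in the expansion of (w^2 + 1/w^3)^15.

3003

General term: C(15,j)·(w^2)^j·(1/w^3)^(15-j), with w-exponent 2j − 3(15−j) = 5j − 45.
Set 5j − 45 = -20: j = 5.
C(15,5) = 3003; 1^5 = 1; 1^10 = 1.
Coefficient = 3003 · 1 · 1 = 3003.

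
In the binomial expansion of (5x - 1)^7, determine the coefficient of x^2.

The general term is C(7,j)·(5x)^j·(-1)^(7-j); the x^2 term has j = 2.
C(7,2) = 21.
Coefficient = C(7,2) · 5^2 · (-1)^5 = 21 · 25 · (-1) = -525.

-525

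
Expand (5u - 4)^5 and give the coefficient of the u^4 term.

-12500

The general term is C(5,j)·(5u)^j·(-4)^(5-j); the u^4 term has j = 4.
C(5,4) = 5.
Coefficient = C(5,4) · 5^4 · (-4)^1 = 5 · 625 · (-4) = -12500.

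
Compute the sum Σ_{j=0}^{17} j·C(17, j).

1114112

Since j·C(17,j) = 17·C(16,j−1), the sum is 17·2^16 = 17·65536 = 1114112.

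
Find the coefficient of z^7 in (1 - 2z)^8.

-1024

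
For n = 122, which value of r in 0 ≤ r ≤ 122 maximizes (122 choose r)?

C(122,r) is maximized at r = 122/2 = 61.

61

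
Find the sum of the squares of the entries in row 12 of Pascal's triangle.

By Vandermonde's identity, Σ C(12,r)² = C(24,12) = 2704156.

2704156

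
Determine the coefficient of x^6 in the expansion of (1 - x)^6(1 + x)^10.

64

Coefficient of x^6 = Σ_{j} C(6,j)·(-1)^j·C(10,6-j)·1^(6-j) for j from 0 to 6.
= 210 + (-1512) + 3150 + (-2400) + 675 + (-60) + 1 = 64.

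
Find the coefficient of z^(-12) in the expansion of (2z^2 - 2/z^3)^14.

49201152

General term: C(14,j)·(2z^2)^j·(-2/z^3)^(14-j), with z-exponent 2j − 3(14−j) = 5j − 42.
Set 5j − 42 = -12: j = 6.
C(14,6) = 3003; 2^6 = 64; (-2)^8 = 256.
Coefficient = 3003 · 64 · 256 = 49201152.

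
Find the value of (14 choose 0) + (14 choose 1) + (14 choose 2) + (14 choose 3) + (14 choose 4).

1 + 14 + 91 + 364 + 1001 = 1471.

1471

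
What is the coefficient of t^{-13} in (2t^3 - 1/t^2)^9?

18

General term: C(9,j)·(2t^3)^j·(-1/t^2)^(9-j), with t-exponent 3j − 2(9−j) = 5j − 18.
Set 5j − 18 = -13: j = 1.
C(9,1) = 9; 2^1 = 2; (-1)^8 = 1.
Coefficient = 9 · 2 · 1 = 18.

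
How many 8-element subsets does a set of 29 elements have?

C(29,8) = (29·28·27·26·25·24·23·22) / 8! = 173059286400 / 40320 = 4292145.

4292145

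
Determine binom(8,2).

C(8,2) = (8·7) / 2! = 56 / 2 = 28.

28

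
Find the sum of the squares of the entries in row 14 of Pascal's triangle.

Σ C(14,r)² is the coefficient of x^14 in (1+x)^14(1+x)^14 = (1+x)^28, i.e. C(28,14) = 40116600.

40116600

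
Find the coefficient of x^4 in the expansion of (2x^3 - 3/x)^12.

51963120

General term: C(12,j)·(2x^3)^j·(-3/x)^(12-j), with x-exponent 3j − 1(12−j) = 4j − 12.
Set 4j − 12 = 4: j = 4.
C(12,4) = 495; 2^4 = 16; (-3)^8 = 6561.
Coefficient = 495 · 16 · 6561 = 51963120.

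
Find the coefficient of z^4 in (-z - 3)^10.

153090

The general term is C(10,j)·(-z)^j·(-3)^(10-j); the z^4 term has j = 4.
C(10,4) = 210.
Coefficient = C(10,4) · (-3)^6 = 210 · 729 = 153090.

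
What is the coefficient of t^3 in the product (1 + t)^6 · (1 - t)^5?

-5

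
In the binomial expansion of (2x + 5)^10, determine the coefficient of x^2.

The general term is C(10,j)·(2x)^j·(5)^(10-j); the x^2 term has j = 2.
C(10,2) = 45.
Coefficient = C(10,2) · 2^2 · 5^8 = 45 · 4 · 390625 = 70312500.

70312500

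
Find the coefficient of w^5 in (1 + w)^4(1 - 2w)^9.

558

Coefficient of w^5 = Σ_{j} C(4,j)·1^j·C(9,5-j)·(-2)^(5-j) for j from 0 to 4.
= (-4032) + 8064 + (-4032) + 576 + (-18) = 558.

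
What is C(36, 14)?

C(36,14) = (36·35·34·33·32·31·30·29·28·27·26·25·24·23) / 14! = 330954702783344640000 / 87178291200 = 3796297200.

3796297200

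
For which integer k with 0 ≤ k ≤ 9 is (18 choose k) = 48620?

9

C(18,k) increases on 0 ≤ k ≤ 9. C(18,8) = 43758 and C(18,9) = 48620, so k = 9.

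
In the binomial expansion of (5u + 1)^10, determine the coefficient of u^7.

9375000

The general term is C(10,j)·(5u)^j·(1)^(10-j); the u^7 term has j = 7.
C(10,7) = 120.
Coefficient = C(10,7) · 5^7 = 120 · 78125 = 9375000.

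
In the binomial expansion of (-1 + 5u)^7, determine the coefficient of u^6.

-109375

The general term is C(7,j)·(-1)^j·(5u)^(7-j); the u^6 term has j = 1.
C(7,1) = 7.
Coefficient = C(7,1) · (-1)^1 · 5^6 = 7 · (-1) · 15625 = -109375.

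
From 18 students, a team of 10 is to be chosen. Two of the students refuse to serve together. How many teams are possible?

All 10-subsets: C(18,10) = 43758. Those containing both fixed elements: C(16,8) = 12870.
43758 − 12870 = 30888.

30888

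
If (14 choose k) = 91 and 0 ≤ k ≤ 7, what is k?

2

C(14,k) increases on 0 ≤ k ≤ 7. C(14,1) = 14 and C(14,2) = 91, so k = 2.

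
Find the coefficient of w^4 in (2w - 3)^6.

The general term is C(6,j)·(2w)^j·(-3)^(6-j); the w^4 term has j = 4.
C(6,4) = 15.
Coefficient = C(6,4) · 2^4 · (-3)^2 = 15 · 16 · 9 = 2160.

2160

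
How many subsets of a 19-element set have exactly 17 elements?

171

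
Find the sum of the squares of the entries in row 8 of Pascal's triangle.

Σ C(8,r)² is the coefficient of x^8 in (1+x)^8(1+x)^8 = (1+x)^16, i.e. C(16,8) = 12870.

12870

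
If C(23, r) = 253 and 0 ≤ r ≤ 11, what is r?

C(23,r) increases on 0 ≤ r ≤ 11. C(23,1) = 23 and C(23,2) = 253, so r = 2.

2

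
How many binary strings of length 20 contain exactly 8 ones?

Choose the 8 positions: C(20,8) = 125970.

125970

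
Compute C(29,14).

77558760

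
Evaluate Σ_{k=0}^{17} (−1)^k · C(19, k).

The partial alternating sum Σ_{k=0}^{17} (−1)^k C(19,k) = (−1)^17 C(18,17) = -18.

-18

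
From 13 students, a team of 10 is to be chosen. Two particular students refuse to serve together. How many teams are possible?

All 10-subsets: C(13,10) = 286. Those containing both fixed elements: C(11,8) = 165.
286 − 165 = 121.

121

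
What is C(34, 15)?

1855967520

C(34,15) = (34·33·32·31·30·29·28·27·26·25·24·23·22·21·20) / 15! = 2427001153744527360000 / 1307674368000 = 1855967520.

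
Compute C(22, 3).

1540

C(22,3) = (22·21·20) / 3! = 9240 / 6 = 1540.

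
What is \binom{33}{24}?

38567100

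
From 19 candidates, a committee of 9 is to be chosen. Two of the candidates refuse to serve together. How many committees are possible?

72930

All 9-subsets: C(19,9) = 92378. Those containing both fixed elements: C(17,7) = 19448.
92378 − 19448 = 72930.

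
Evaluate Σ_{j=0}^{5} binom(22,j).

1 + 22 + 231 + 1540 + 7315 + 26334 = 35443.

35443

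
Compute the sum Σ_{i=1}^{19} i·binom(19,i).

4980736

Since i·C(19,i) = 19·C(18,i−1), the sum is 19·2^18 = 19·262144 = 4980736.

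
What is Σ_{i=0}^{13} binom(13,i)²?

10400600

By Vandermonde's identity, Σ C(13,i)² = C(26,13) = 10400600.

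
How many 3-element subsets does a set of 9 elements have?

C(9,3) = (9·8·7) / 3! = 504 / 6 = 84.

84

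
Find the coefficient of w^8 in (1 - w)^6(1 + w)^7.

15

Coefficient of w^8 = Σ_{j} C(6,j)·(-1)^j·C(7,8-j)·1^(8-j) for j from 1 to 6.
= (-6) + 105 + (-420) + 525 + (-210) + 21 = 15.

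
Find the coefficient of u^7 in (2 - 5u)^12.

The general term is C(12,j)·(2)^j·(-5u)^(12-j); the u^7 term has j = 5.
C(12,5) = 792.
Coefficient = C(12,5) · 2^5 · (-5)^7 = 792 · 32 · (-78125) = -1980000000.

-1980000000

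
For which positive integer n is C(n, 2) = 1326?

52

n(n−1)/2 = 1326 ⇒ n(n−1) = 2652. Since 52·51 = 2652, n = 52.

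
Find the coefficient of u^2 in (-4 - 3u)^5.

The general term is C(5,j)·(-4)^j·(-3u)^(5-j); the u^2 term has j = 3.
C(5,3) = 10.
Coefficient = C(5,3) · (-4)^3 · (-3)^2 = 10 · (-64) · 9 = -5760.

-5760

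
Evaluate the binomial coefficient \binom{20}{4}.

4845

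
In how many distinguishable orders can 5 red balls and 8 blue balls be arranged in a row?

Choose positions for the red balls: C(13,5) = 1287.

1287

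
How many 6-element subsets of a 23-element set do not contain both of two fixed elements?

All 6-subsets: C(23,6) = 100947. Those containing both fixed elements: C(21,4) = 5985.
100947 − 5985 = 94962.

94962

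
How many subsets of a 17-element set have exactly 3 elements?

Choose the 3 positions: C(17,3) = 680.

680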